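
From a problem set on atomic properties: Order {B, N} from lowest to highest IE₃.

IE_3 is the cost of taking one more electron from the +2 cation: B²⁺ still has 1 valence electron; N²⁺ still has 3 valence electrons.
All are still removing valence electrons, so compare the +2 ions as you would atoms: IE_3 generally rises across a period (higher Z_eff) and falls down a group (larger shell), subject to the usual subshell exceptions.
Valence configurations: B²⁺ [He]2s¹, N²⁺ [He]2s²2p¹.
Approximate IE_3 values (kJ/mol): B 3660, N 4578.
Putting it together, IE_3: B < N.

B < N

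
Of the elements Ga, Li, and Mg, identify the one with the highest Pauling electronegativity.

Ga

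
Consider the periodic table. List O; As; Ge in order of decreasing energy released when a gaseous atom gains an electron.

O is in period 2, group 16; Ge is in period 4, group 14; As is in period 4, group 15.
Atoms with high Z_eff and room in the valence shell (especially the halogens) have the most exothermic electron affinities.
Here both period and group differ, so the two effects have to be weighed against each other.
Ge > As: this pair runs against the simple trend — see the exception note.
O > Ge: relative to Ge, both the across-period and down-group shifts push O's electron affinity up.
Note the exception: Ge has a higher electron affinity than As, contrary to the simple trend — adding an electron to As's half-filled 4p³ is unfavourable, so Ge (4p²) has the more exothermic EA.
Tabulated electron affinity (kJ/mol): O 141, Ge 119, As 78.
So from highest to lowest: O > Ge > As.

O > Ge > As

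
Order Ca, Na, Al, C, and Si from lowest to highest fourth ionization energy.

Si < C < Ca < Na < Al

IE_4 is the cost of taking one more electron from the +3 cation: Ca³⁺ is already 1 electron into the core; Na³⁺ is already 2 electrons into the core; Al³⁺ is the bare [Ne] core; C³⁺ still has 1 valence electron; Si³⁺ still has 1 valence electron.
Breaking into a closed-shell core is much more expensive than removing a leftover valence electron — Ca, Na and Al have the largest IE_4 here.
Valence configurations: C³⁺ [He]2s¹, Si³⁺ [Ne]3s¹.
Tabulated IE_4 (kJ/mol): Ca 6491, Na 9543, Al 11577, C 6223, Si 4356.
Putting it together, IE_4: Si < C < Ca < Na < Al.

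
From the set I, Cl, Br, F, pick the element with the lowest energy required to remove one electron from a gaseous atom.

I

F is in period 2, group 17; Cl is in period 3, group 17; Br is in period 4, group 17; I is in period 5, group 17.
Across a period the outer electron is held more tightly (higher IE₁); down a group it sits in a higher shell, more shielded, and comes off more easily.
All are in group 17, so first ionization energy increases up the group.
The lowest energy required to remove one electron from a gaseous atom among these belongs to I.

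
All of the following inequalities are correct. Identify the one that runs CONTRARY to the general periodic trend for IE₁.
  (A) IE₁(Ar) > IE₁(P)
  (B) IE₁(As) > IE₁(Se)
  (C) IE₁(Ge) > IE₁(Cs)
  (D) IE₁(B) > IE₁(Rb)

(B)

The general trend: IE₁ increases across a period and decreases down a group.
(A) Ar (period 3, group 18) vs P (period 3, group 15): the stated order agrees with the simple trend.
(B) As (period 4, group 15) vs Se (period 4, group 16): the stated order contradicts the simple trend.
(C) Ge (period 4, group 14) vs Cs (period 6, group 1): the stated order agrees with the simple trend.
(D) B (period 2, group 13) vs Rb (period 5, group 1): the stated order agrees with the simple trend.
The exception is (B): Se (4p⁴) ionizes more easily than half-filled As (4p³).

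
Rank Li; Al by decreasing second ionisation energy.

Li > Al

Consider each +1 ion: Li⁺ is the bare [He] core; Al⁺ still has 2 valence electrons.
Core electrons are held far more tightly than valence electrons, so Li tops the IE_2 order.
Approximate IE_2 values (kJ/mol): Li 7298, Al 1817.
Hence IE_2: Al < Li.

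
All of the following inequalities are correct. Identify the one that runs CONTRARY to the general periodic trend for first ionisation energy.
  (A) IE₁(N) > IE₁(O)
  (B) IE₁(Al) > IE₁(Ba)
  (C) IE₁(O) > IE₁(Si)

The general trend: first ionisation energy increases across a period and decreases down a group.
(A) N (period 2, group 15) vs O (period 2, group 16): the stated order contradicts the simple trend.
(B) Al (period 3, group 13) vs Ba (period 6, group 2): the stated order agrees with the simple trend.
(C) O (period 2, group 16) vs Si (period 3, group 14): the stated order agrees with the simple trend.
The exception is (A): pairing an electron in O's 2p⁴ costs repulsion energy, so O ionizes more easily than half-filled N (2p³).

(A)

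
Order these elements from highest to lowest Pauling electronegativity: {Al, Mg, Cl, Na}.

Cl > Al > Mg > Na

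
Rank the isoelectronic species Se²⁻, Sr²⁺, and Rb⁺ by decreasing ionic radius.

Se²⁻ > Rb⁺ > Sr²⁺

All of these have 36 electrons, so size is governed by nuclear charge alone: the more protons, the stronger the pull on the same electron cloud, and the smaller the ion.
Nuclear charges: Sr²⁺ (Z=38), Rb⁺ (Z=37), Se²⁻ (Z=34).
Largest to smallest: Se²⁻ > Rb⁺ > Sr²⁺.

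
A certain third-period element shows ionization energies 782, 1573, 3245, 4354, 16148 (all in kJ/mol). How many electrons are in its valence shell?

Look for the largest jump between consecutive ionization energies: IE5/IE4 ≈ 3.7, far larger than any earlier ratio.
That jump marks the point where a core electron is being removed. So the atom has 4 valence electrons.

4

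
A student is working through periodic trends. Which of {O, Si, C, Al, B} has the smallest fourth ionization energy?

Si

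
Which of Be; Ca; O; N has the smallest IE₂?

Ca

Consider each +1 ion: Be⁺ still has 1 valence electron; Ca⁺ still has 1 valence electron; O⁺ still has 5 valence electrons; N⁺ still has 4 valence electrons.
All are still removing valence electrons, so compare the +1 ions as you would atoms: IE_2 generally rises across a period (higher Z_eff) and falls down a group (larger shell), subject to the usual subshell exceptions.
Valence configurations: Be⁺ [He]2s¹, Ca⁺ [Ar]4s¹, O⁺ [He]2s²2p³, N⁺ [He]2s²2p².
The numbers (kJ/mol): Be 1757, Ca 1145, O 3388, N 2856.
So the second ionization energies run Ca < Be < N < O.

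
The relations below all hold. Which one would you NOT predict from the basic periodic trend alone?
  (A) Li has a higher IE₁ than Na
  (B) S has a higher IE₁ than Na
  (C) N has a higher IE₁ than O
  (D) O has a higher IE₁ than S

The general trend: IE₁ increases across a period and decreases down a group.
(A) Li (period 2, group 1) vs Na (period 3, group 1): the stated order agrees with the simple trend.
(B) S (period 3, group 16) vs Na (period 3, group 1): the stated order agrees with the simple trend.
(C) N (period 2, group 15) vs O (period 2, group 16): the stated order contradicts the simple trend.
(D) O (period 2, group 16) vs S (period 3, group 16): the stated order agrees with the simple trend.
The exception is (C): pairing an electron in O's 2p⁴ costs repulsion energy, so O ionizes more easily than half-filled N (2p³).

(C)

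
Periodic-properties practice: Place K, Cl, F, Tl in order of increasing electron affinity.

F is in period 2, group 17; Cl is in period 3, group 17; K is in period 4, group 1; Tl is in period 6, group 13.
EA tends to increase across a period and decrease down a group, though the pattern is less regular than for IE or radius.
These span different periods and groups, so the two trends combine.
K > Tl: the two effects oppose for this pair; the down-group effect wins (48 vs 19 kJ/mol).
F > K: relative to K, both the across-period and down-group shifts push F's electron affinity up.
Cl > F: this pair runs against the simple trend — see the exception note.
Note the exception: Cl has a higher electron affinity than F, contrary to the simple trend — F's small 2p subshell makes the incoming electron feel strong e⁻–e⁻ repulsion, so Cl actually releases more energy on gaining an electron.
For reference (kJ/mol): F 328, Cl 349, K 48, Tl 19.
So from lowest to highest: Tl < K < F < Cl.

Tl < K < F < Cl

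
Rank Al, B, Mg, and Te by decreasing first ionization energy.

B is in period 2, group 13; Mg is in period 3, group 2; Al is in period 3, group 13; Te is in period 5, group 16.
First ionization energy rises across a period (greater Z_eff holds electrons more tightly) and falls down a group (valence electrons are farther from the nucleus).
Neither a single period nor a single group — weigh both effects.
Mg > Al: this pair runs against the simple trend — see the exception note.
B > Mg: relative to Mg, both the across-period and down-group shifts push B's first ionization energy up.
Te > B: period and group pull opposite ways; the across-period shift dominates (869 vs 801 kJ/mol).
Note the exception: Mg has a higher first ionization energy than Al, contrary to the simple trend — Al's single 3p electron is easier to remove than one from Mg's filled 3s².
Approximate values (kJ/mol): B 801, Mg 738, Al 578, Te 869.
So from highest to lowest: Te > B > Mg > Al.

Te, B, Mg, Al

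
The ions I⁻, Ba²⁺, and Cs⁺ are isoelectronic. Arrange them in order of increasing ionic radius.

Ba²⁺ < Cs⁺ < I⁻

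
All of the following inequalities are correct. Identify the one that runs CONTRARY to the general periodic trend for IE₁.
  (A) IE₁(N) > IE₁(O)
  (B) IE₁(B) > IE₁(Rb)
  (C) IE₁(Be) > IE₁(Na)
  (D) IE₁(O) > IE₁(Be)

The general trend: IE₁ increases across a period and decreases down a group.
(A) N (period 2, group 15) vs O (period 2, group 16): the stated order contradicts the simple trend.
(B) B (period 2, group 13) vs Rb (period 5, group 1): the stated order agrees with the simple trend.
(C) Be (period 2, group 2) vs Na (period 3, group 1): the stated order agrees with the simple trend.
(D) O (period 2, group 16) vs Be (period 2, group 2): the stated order agrees with the simple trend.
The exception is (A): pairing an electron in O's 2p⁴ costs repulsion energy, so O ionizes more easily than half-filled N (2p³).

(A)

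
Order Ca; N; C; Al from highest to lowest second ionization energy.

N > C > Al > Ca

The second ionization energy removes an electron from the +1 ion. For each element: Ca⁺ still has 1 valence electron; N⁺ still has 4 valence electrons; C⁺ still has 3 valence electrons; Al⁺ still has 2 valence electrons.
All are still removing valence electrons, so compare the +1 ions as you would atoms: IE_2 generally rises across a period (higher Z_eff) and falls down a group (larger shell), subject to the usual subshell exceptions.
Valence configurations: Ca⁺ [Ar]4s¹, N⁺ [He]2s²2p², C⁺ [He]2s²2p¹, Al⁺ [Ne]3s².
Tabulated IE_2 (kJ/mol): Ca 1145, N 2856, C 2353, Al 1817.
So the second ionization energies run Ca < Al < C < N.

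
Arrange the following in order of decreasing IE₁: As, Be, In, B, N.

Be is in period 2, group 2; B is in period 2, group 13; N is in period 2, group 15; As is in period 4, group 15; In is in period 5, group 13.
IE₁ increases left→right with effective nuclear charge and decreases top→bottom as the valence shell moves farther out.
Neither a single period nor a single group — weigh both effects.
B > In: B sits above In in group 13, so the down-group effect alone puts B higher.
Be > B: this pair runs against the simple trend — see the exception note.
As > Be: the two effects oppose for this pair; the across-period effect wins (947 vs 900 kJ/mol).
N > As: they share group 15; the group trend gives N the larger value.
Note the exception: Be has a higher first ionization energy than B, contrary to the simple trend — removing B's lone 2p electron is easier than breaking Be's filled 2s².
Tabulated first ionization energy (kJ/mol): Be 900, B 801, N 1402, As 947, In 558.
So from highest to lowest: N > As > Be > B > In.

N > As > Be > B > In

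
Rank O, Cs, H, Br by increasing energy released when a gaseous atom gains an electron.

H is in period 1, group 1; O is in period 2, group 16; Br is in period 4, group 17; Cs is in period 6, group 1.
EA tends to increase across a period and decrease down a group, though the pattern is less regular than for IE or radius.
These span different periods and groups, so the two trends combine.
H > Cs: H sits above Cs in group 1, so the down-group effect alone puts H higher.
O > H: the two effects oppose for this pair; the across-period effect wins (141 vs 73 kJ/mol).
Br > O: period and group pull opposite ways; the across-period shift dominates (325 vs 141 kJ/mol).
Tabulated electron affinity (kJ/mol): H 73, O 141, Br 325, Cs 46.
So from lowest to highest: Cs < H < O < Br.

Cs < H < O < Br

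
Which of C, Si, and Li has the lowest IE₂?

Si

The second ionization energy removes an electron from the +1 ion. For each element: C⁺ still has 3 valence electrons; Si⁺ still has 3 valence electrons; Li⁺ is the bare [He] core.
Core electrons are held far more tightly than valence electrons, so Li tops the IE_2 order.
Valence configurations: C⁺ [He]2s²2p¹, Si⁺ [Ne]3s²3p¹.
Approximate IE_2 values (kJ/mol): C 2353, Si 1577, Li 7298.
Hence IE_2: Si < C < Li.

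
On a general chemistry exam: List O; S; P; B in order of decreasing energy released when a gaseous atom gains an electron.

S > O > P > B

B is in period 2, group 13; O is in period 2, group 16; P is in period 3, group 15; S is in period 3, group 16.
Adding an electron releases more energy for atoms nearer the top right (short of the noble gases).
Neither a single period nor a single group — weigh both effects.
P > B: the two effects oppose for this pair; the across-period effect wins (72 vs 27 kJ/mol).
O > P: relative to P, both the across-period and down-group shifts push O's electron affinity up.
S > O: this pair runs against the simple trend — see the exception note.
Note the exception: S has a higher electron affinity than O, contrary to the simple trend — the compact 2p subshell of O repels the added electron more than S's larger 3p does.
For reference (kJ/mol): B 27, O 141, P 72, S 200.
So from highest to lowest: S > O > P > B.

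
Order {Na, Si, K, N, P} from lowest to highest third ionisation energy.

After 2 electrons have been removed, what remains? Na²⁺ is already 1 electron into the core; Si²⁺ still has 2 valence electrons; K²⁺ is already 1 electron into the core; N²⁺ still has 3 valence electrons; P²⁺ still has 3 valence electrons.
Usually core removal costs more than valence removal, but here the competition is close: a tightly held n=2 valence electron can cost more to remove than an n=3 core electron, so the actual values have to decide it.
Valence configurations: Si²⁺ [Ne]3s², N²⁺ [He]2s²2p¹, P²⁺ [Ne]3s²3p¹.
P²⁺ loses a lone 3p electron whereas Si²⁺ must break into a filled 3s² pair, so IE_3(Si) > IE_3(P) even though P has the higher nuclear charge.
Tabulated IE_3 (kJ/mol): Na 6910, Si 3232, K 4420, N 4578, P 2914.
Overall IE_3 order: P < Si < K < N < Na.

P, Si, K, N, Na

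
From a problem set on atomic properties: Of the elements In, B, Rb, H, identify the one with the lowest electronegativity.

Rb

H is in period 1, group 1; B is in period 2, group 13; Rb is in period 5, group 1; In is in period 5, group 13.
Atoms toward the upper right of the periodic table pull bonding electrons most strongly.
Neither a single period nor a single group — weigh both effects.
In > Rb: both are in period 5; the period trend gives In the larger value.
B > In: they share group 13; the group trend gives B the larger value.
H > B: period and group pull opposite ways; the down-group shift dominates (2.20 vs 2.04).
Tabulated electronegativity (Pauling): H 2.20, B 2.04, Rb 0.82, In 1.78.
The lowest electronegativity among these belongs to Rb.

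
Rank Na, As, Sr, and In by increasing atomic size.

Atomic radius shrinks across a period as nuclear charge pulls the same shell inward, and grows down a group as new shells are added.
Here both period and group differ, so the two effects have to be weighed against each other.
In > As: both effects reinforce here, so In is clearly the larger of the two.
Na > In: the two effects oppose for this pair; the across-period effect wins (155 vs 142 pm).
Sr > Na: period and group pull opposite ways; the down-group shift dominates (185 vs 155 pm).
Tabulated atomic radius (pm): Na 155, As 121, Sr 185, In 142.
So from smallest to largest: As < In < Na < Sr.

As < In < Na < Sr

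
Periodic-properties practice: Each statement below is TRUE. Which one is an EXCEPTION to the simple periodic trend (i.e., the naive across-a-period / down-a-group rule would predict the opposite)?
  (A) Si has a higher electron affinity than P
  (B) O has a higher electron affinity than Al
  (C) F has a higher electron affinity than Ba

The general trend: electron affinity increases across a period and decreases down a group.
(A) Si (period 3, group 14) vs P (period 3, group 15): the stated order contradicts the simple trend.
(B) O (period 2, group 16) vs Al (period 3, group 13): the stated order agrees with the simple trend.
(C) F (period 2, group 17) vs Ba (period 6, group 2): the stated order agrees with the simple trend.
The exception is (A): adding an electron to P's half-filled 3p³ is unfavourable, so Si (3p²) has the more exothermic EA.

(A)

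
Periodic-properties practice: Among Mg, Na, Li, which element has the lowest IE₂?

Mg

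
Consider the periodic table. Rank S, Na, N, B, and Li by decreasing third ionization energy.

Li, Na, N, B, S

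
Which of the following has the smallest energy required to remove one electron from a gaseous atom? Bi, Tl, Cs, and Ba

Cs

Across a period the outer electron is held more tightly (higher IE₁); down a group it sits in a higher shell, more shielded, and comes off more easily.
All lie in period 6, so first ionization energy increases left to right.
The smallest energy required to remove one electron from a gaseous atom among these belongs to Cs.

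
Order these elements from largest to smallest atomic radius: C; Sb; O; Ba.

Ba, Sb, C, O

C is in period 2, group 14; O is in period 2, group 16; Sb is in period 5, group 15; Ba is in period 6, group 2.
Atomic radius shrinks across a period as nuclear charge pulls the same shell inward, and grows down a group as new shells are added.
Here both period and group differ, so the two effects have to be weighed against each other.
C > O: both are in period 2; the period trend gives C the larger value.
Sb > C: period and group pull opposite ways; the down-group shift dominates (140 vs 75 pm).
Ba > Sb: relative to Sb, both the across-period and down-group shifts push Ba's atomic radius up.
Approximate values (pm): C 75, O 63, Sb 140, Ba 196.
So from largest to smallest: Ba > Sb > C > O.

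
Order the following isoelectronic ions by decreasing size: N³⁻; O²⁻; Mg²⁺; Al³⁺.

N³⁻ > O²⁻ > Mg²⁺ > Al³⁺

All of these have 10 electrons, so size is governed by nuclear charge alone: the more protons, the stronger the pull on the same electron cloud, and the smaller the ion.
Nuclear charges: Al³⁺ (Z=13), Mg²⁺ (Z=12), O²⁻ (Z=8), N³⁻ (Z=7).
Largest to smallest: N³⁻ > O²⁻ > Mg²⁺ > Al³⁺.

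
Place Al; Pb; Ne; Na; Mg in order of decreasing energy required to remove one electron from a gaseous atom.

Ne, Mg, Pb, Al, Na

Ne is in period 2, group 18; Na is in period 3, group 1; Mg is in period 3, group 2; Al is in period 3, group 13; Pb is in period 6, group 14.
First ionization energy rises across a period (greater Z_eff holds electrons more tightly) and falls down a group (valence electrons are farther from the nucleus).
Here both period and group differ, so the two effects have to be weighed against each other.
Al > Na: Al lies to the right of Na in period 3, so the across-period effect alone puts Al higher.
Pb > Al: the two effects oppose for this pair; the across-period effect wins (716 vs 578 kJ/mol).
Mg > Pb: the two effects oppose for this pair; the down-group effect wins (738 vs 716 kJ/mol).
Ne > Mg: both effects reinforce here, so Ne is clearly the higher of the two.
Note the exception: Mg has a higher first ionization energy than Al, contrary to the simple trend — Al's single 3p electron is easier to remove than one from Mg's filled 3s².
Tabulated first ionization energy (kJ/mol): Ne 2081, Na 496, Mg 738, Al 578, Pb 716.
So from highest to lowest: Ne > Mg > Pb > Al > Na.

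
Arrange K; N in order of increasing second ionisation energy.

After 1 electron has been removed, what remains? K⁺ is the bare [Ar] core; N⁺ still has 4 valence electrons.
Breaking into a closed-shell core is much more expensive than removing a leftover valence electron — K has the largest IE_2 here.
Approximate IE_2 values (kJ/mol): K 3052, N 2856.
Hence IE_2: N < K.

N < K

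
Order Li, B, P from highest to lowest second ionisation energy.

Consider each +1 ion: Li⁺ is the bare [He] core; B⁺ still has 2 valence electrons; P⁺ still has 4 valence electrons.
Pulling an electron out of a noble-gas core costs far more than removing a remaining valence electron, so Li sits at the high end of IE_2.
Valence configurations: B⁺ [He]2s², P⁺ [Ne]3s²3p².
Tabulated IE_2 (kJ/mol): Li 7298, B 2427, P 1907.
So the second ionization energies run P < B < Li.

Li > B > P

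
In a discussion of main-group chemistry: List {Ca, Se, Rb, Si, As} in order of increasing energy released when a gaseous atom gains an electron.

Ca < Rb < As < Si < Se

Electron affinity generally becomes more exothermic across a period toward the halogens and less exothermic down a group.
Neither a single period nor a single group — weigh both effects.
Rb > Ca: this pair runs against the simple trend — see the exception note.
As > Rb: both effects reinforce here, so As is clearly the higher of the two.
Si > As: the two effects oppose for this pair; the down-group effect wins (134 vs 78 kJ/mol).
Se > Si: period and group pull opposite ways; the across-period shift dominates (195 vs 134 kJ/mol).
Note the exception: Rb has a higher electron affinity than Ca, contrary to the simple trend — adding an electron to Ca (ns²) has to open a new, higher-energy np subshell, which is unfavourable.
For reference (kJ/mol): Si 134, Ca 2, As 78, Se 195, Rb 47.
So from lowest to highest: Ca < Rb < As < Si < Se.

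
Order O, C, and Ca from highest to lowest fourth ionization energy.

O, Ca, C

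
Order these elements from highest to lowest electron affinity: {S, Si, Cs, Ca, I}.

I > S > Si > Cs > Ca

Si is in period 3, group 14; S is in period 3, group 16; Ca is in period 4, group 2; I is in period 5, group 17; Cs is in period 6, group 1.
Adding an electron releases more energy for atoms nearer the top right (short of the noble gases).
Neither a single period nor a single group — weigh both effects.
Cs > Ca: this pair runs against the simple trend — see the exception note.
Si > Cs: relative to Cs, both the across-period and down-group shifts push Si's electron affinity up.
S > Si: both are in period 3; the period trend gives S the larger value.
I > S: the two effects oppose for this pair; the across-period effect wins (295 vs 200 kJ/mol).
Note the exception: Cs has a higher electron affinity than Ca, contrary to the simple trend — adding an electron to Ca (ns²) has to open a new, higher-energy np subshell, which is unfavourable.
Approximate values (kJ/mol): Si 134, S 200, Ca 2, I 295, Cs 46.
So from highest to lowest: I > S > Si > Cs > Ca.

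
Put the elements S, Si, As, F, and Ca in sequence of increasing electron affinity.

F is in period 2, group 17; Si is in period 3, group 14; S is in period 3, group 16; Ca is in period 4, group 2; As is in period 4, group 15.
Electron affinity generally becomes more exothermic across a period toward the halogens and less exothermic down a group.
Here both period and group differ, so the two effects have to be weighed against each other.
As > Ca: both are in period 4; the period trend gives As the larger value.
Si > As: period and group pull opposite ways; the down-group shift dominates (134 vs 78 kJ/mol).
S > Si: both are in period 3; the period trend gives S the larger value.
F > S: relative to S, both the across-period and down-group shifts push F's electron affinity up.
For reference (kJ/mol): F 328, Si 134, S 200, Ca 2, As 78.
So from lowest to highest: Ca < As < Si < S < F.

Ca < As < Si < S < F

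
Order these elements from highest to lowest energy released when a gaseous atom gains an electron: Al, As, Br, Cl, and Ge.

EA tends to increase across a period and decrease down a group, though the pattern is less regular than for IE or radius.
Here both period and group differ, so the two effects have to be weighed against each other.
As > Al: the two effects oppose for this pair; the across-period effect wins (78 vs 42 kJ/mol).
Ge > As: this pair runs against the simple trend — see the exception note.
Br > Ge: both are in period 4; the period trend gives Br the larger value.
Cl > Br: Cl sits above Br in group 17, so the down-group effect alone puts Cl higher.
Note the exception: Ge has a higher electron affinity than As, contrary to the simple trend — adding an electron to As's half-filled 4p³ is unfavourable, so Ge (4p²) has the more exothermic EA.
Approximate values (kJ/mol): Al 42, Cl 349, Ge 119, As 78, Br 325.
So from highest to lowest: Cl > Br > Ge > As > Al.

Cl > Br > Ge > As > Al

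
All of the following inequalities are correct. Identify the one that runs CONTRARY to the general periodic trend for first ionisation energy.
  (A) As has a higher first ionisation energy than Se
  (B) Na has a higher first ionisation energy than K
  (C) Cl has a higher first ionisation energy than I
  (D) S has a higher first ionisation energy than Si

(A)

The general trend: first ionisation energy increases across a period and decreases down a group.
(A) As (period 4, group 15) vs Se (period 4, group 16): the stated order contradicts the simple trend.
(B) Na (period 3, group 1) vs K (period 4, group 1): the stated order agrees with the simple trend.
(C) Cl (period 3, group 17) vs I (period 5, group 17): the stated order agrees with the simple trend.
(D) S (period 3, group 16) vs Si (period 3, group 14): the stated order agrees with the simple trend.
The exception is (A): Se (4p⁴) ionizes more easily than half-filled As (4p³).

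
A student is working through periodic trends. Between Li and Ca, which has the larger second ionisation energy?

Li

After 1 electron has been removed, what remains? Li⁺ is the bare [He] core; Ca⁺ still has 1 valence electron.
Breaking into a closed-shell core is much more expensive than removing a leftover valence electron — Li has the largest IE_2 here.
Tabulated IE_2 (kJ/mol): Li 7298, Ca 1145.
Overall IE_2 order: Ca < Li.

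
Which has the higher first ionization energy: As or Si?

Si is in period 3, group 14; As is in period 4, group 15.
IE₁ increases left→right with effective nuclear charge and decreases top→bottom as the valence shell moves farther out.
These sit on a diagonal, where the across-period and down-group effects partly cancel.
As > Si: the two effects oppose for this pair; the across-period effect wins (947 vs 786 kJ/mol).
Tabulated first ionization energy (kJ/mol): Si 786, As 947.
So As has the higher first ionization energy (As > Si).

As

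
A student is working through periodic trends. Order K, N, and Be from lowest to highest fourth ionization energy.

IE_4 is the cost of taking one more electron from the +3 cation: K³⁺ is already 2 electrons into the core; N³⁺ still has 2 valence electrons; Be³⁺ is already 1 electron into the core.
Usually core removal costs more than valence removal, but here the competition is close: a tightly held n=2 valence electron can cost more to remove than an n=3 core electron, so the actual values have to decide it.
Tabulated IE_4 (kJ/mol): K 5877, N 7475, Be 21007.
Hence IE_4: K < N < Be.

K < N < Be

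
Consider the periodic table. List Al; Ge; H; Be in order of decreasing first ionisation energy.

H > Be > Ge > Al

First ionization energy rises across a period (greater Z_eff holds electrons more tightly) and falls down a group (valence electrons are farther from the nucleus).
These sit on a diagonal, where the across-period and down-group effects partly cancel.
Ge > Al: period and group pull opposite ways; the across-period shift dominates (762 vs 578 kJ/mol).
Be > Ge: the two effects oppose for this pair; the down-group effect wins (900 vs 762 kJ/mol).
H > Be: period and group pull opposite ways; the down-group shift dominates (1312 vs 900 kJ/mol).
Tabulated first ionization energy (kJ/mol): H 1312, Be 900, Al 578, Ge 762.
So from highest to lowest: H > Be > Ge > Al.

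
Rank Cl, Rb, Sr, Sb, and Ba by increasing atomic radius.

Cl, Sb, Sr, Ba, Rb

Cl is in period 3, group 17; Rb is in period 5, group 1; Sr is in period 5, group 2; Sb is in period 5, group 15; Ba is in period 6, group 2.
Atomic radius shrinks across a period as nuclear charge pulls the same shell inward, and grows down a group as new shells are added.
These span different periods and groups, so the two trends combine.
Sb > Cl: both effects reinforce here, so Sb is clearly the larger of the two.
Sr > Sb: Sr lies to the left of Sb in period 5, so the across-period effect alone puts Sr larger.
Ba > Sr: Ba sits below Sr in group 2, so the down-group effect alone puts Ba larger.
Rb > Ba: the two effects oppose for this pair; the across-period effect wins (210 vs 196 pm).
For reference (pm): Cl 99, Rb 210, Sr 185, Sb 140, Ba 196.
So from smallest to largest: Cl < Sb < Sr < Ba < Rb.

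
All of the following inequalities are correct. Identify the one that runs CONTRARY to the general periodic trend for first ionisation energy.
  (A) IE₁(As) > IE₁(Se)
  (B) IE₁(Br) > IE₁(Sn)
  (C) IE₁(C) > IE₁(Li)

The general trend: first ionisation energy increases across a period and decreases down a group.
(A) As (period 4, group 15) vs Se (period 4, group 16): the stated order contradicts the simple trend.
(B) Br (period 4, group 17) vs Sn (period 5, group 14): the stated order agrees with the simple trend.
(C) C (period 2, group 14) vs Li (period 2, group 1): the stated order agrees with the simple trend.
The exception is (A): Se (4p⁴) ionizes more easily than half-filled As (4p³).

(A)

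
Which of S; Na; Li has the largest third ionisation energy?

Li

The third ionization energy removes an electron from the +2 ion. For each element: S²⁺ still has 4 valence electrons; Na²⁺ is already 1 electron into the core; Li²⁺ is already 1 electron into the core.
Breaking into a closed-shell core is much more expensive than removing a leftover valence electron — Na and Li have the largest IE_3 here.
The numbers (kJ/mol): S 3357, Na 6910, Li 11815.
Putting it together, IE_3: S < Na < Li.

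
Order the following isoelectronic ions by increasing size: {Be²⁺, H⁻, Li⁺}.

Be²⁺, Li⁺, H⁻

All of these have 2 electrons, so size is governed by nuclear charge alone: the more protons, the stronger the pull on the same electron cloud, and the smaller the ion.
Nuclear charges: Be²⁺ (Z=4), Li⁺ (Z=3), H⁻ (Z=1).
Smallest to largest: Be²⁺ < Li⁺ < H⁻.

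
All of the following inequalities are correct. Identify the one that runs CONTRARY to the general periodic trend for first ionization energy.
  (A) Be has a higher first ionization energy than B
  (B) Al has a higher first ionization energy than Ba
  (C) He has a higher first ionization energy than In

(A)

The general trend: first ionization energy increases across a period and decreases down a group.
(A) Be (period 2, group 2) vs B (period 2, group 13): the stated order contradicts the simple trend.
(B) Al (period 3, group 13) vs Ba (period 6, group 2): the stated order agrees with the simple trend.
(C) He (period 1, group 18) vs In (period 5, group 13): the stated order agrees with the simple trend.
The exception is (A): removing B's lone 2p electron is easier than breaking Be's filled 2s².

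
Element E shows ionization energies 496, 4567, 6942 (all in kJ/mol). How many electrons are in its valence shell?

1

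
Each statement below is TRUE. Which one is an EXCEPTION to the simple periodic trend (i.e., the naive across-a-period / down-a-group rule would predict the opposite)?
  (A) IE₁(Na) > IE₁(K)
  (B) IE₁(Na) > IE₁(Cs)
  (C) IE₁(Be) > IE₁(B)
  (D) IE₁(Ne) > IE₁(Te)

The general trend: first ionization energy increases across a period and decreases down a group.
(A) Na (period 3, group 1) vs K (period 4, group 1): the stated order agrees with the simple trend.
(B) Na (period 3, group 1) vs Cs (period 6, group 1): the stated order agrees with the simple trend.
(C) Be (period 2, group 2) vs B (period 2, group 13): the stated order contradicts the simple trend.
(D) Ne (period 2, group 18) vs Te (period 5, group 16): the stated order agrees with the simple trend.
The exception is (C): removing B's lone 2p electron is easier than breaking Be's filled 2s².

(C)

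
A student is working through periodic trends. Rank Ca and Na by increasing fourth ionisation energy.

Ca < Na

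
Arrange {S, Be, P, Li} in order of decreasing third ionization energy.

Be > Li > S > P

The third ionization energy removes an electron from the +2 ion. For each element: S²⁺ still has 4 valence electrons; Be²⁺ is the bare [He] core; P²⁺ still has 3 valence electrons; Li²⁺ is already 1 electron into the core.
Breaking into a closed-shell core is much more expensive than removing a leftover valence electron — Li and Be have the largest IE_3 here.
Valence configurations: S²⁺ [Ne]3s²3p², P²⁺ [Ne]3s²3p¹.
The numbers (kJ/mol): S 3357, Be 14849, P 2914, Li 11815.
Overall IE_3 order: P < S < Li < Be.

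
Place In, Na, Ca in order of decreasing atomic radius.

Ca > Na > In

Na is in period 3, group 1; Ca is in period 4, group 2; In is in period 5, group 13.
Moving right in a period, electrons are added to the same shell under a stronger nuclear pull, so atoms get smaller; moving down, a new shell is opened and atoms get larger.
A diagonal step moves right (one effect) and down (the opposite effect) at once.
Na > In: period and group pull opposite ways; the across-period shift dominates (155 vs 142 pm).
Ca > Na: period and group pull opposite ways; the down-group shift dominates (171 vs 155 pm).
For reference (pm): Na 155, Ca 171, In 142.
So from largest to smallest: Ca > Na > In.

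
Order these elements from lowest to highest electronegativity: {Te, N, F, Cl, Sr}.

Sr, Te, N, Cl, F

N is in period 2, group 15; F is in period 2, group 17; Cl is in period 3, group 17; Sr is in period 5, group 2; Te is in period 5, group 16.
EN rises left→right (higher Z_eff, smaller atoms) and falls top→bottom (larger, more shielded atoms).
Here both period and group differ, so the two effects have to be weighed against each other.
Te > Sr: both are in period 5; the period trend gives Te the larger value.
N > Te: period and group pull opposite ways; the down-group shift dominates (3.04 vs 2.10).
Cl > N: the two effects oppose for this pair; the across-period effect wins (3.16 vs 3.04).
F > Cl: they share group 17; the group trend gives F the larger value.
Approximate values (Pauling): N 3.04, F 3.98, Cl 3.16, Sr 0.95, Te 2.10.
So from lowest to highest: Sr < Te < N < Cl < F.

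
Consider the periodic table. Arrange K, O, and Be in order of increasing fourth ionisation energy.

Consider each +3 ion: K³⁺ is already 2 electrons into the core; O³⁺ still has 3 valence electrons; Be³⁺ is already 1 electron into the core.
Usually core removal costs more than valence removal, but here the competition is close: a tightly held n=2 valence electron can cost more to remove than an n=3 core electron, so the actual values have to decide it.
Approximate IE_4 values (kJ/mol): K 5877, O 7469, Be 21007.
So the fourth ionization energies run K < O < Be.

K, O, Be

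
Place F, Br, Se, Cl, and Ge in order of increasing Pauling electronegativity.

Ge, Se, Br, Cl, F

F is in period 2, group 17; Cl is in period 3, group 17; Ge is in period 4, group 14; Se is in period 4, group 16; Br is in period 4, group 17.
Atoms toward the upper right of the periodic table pull bonding electrons most strongly.
Neither a single period nor a single group — weigh both effects.
Se > Ge: Se lies to the right of Ge in period 4, so the across-period effect alone puts Se higher.
Br > Se: Br lies to the right of Se in period 4, so the across-period effect alone puts Br higher.
Cl > Br: Cl sits above Br in group 17, so the down-group effect alone puts Cl higher.
F > Cl: they share group 17; the group trend gives F the larger value.
Approximate values (Pauling): F 3.98, Cl 3.16, Ge 2.01, Se 2.55, Br 2.96.
So from lowest to highest: Ge < Se < Br < Cl < F.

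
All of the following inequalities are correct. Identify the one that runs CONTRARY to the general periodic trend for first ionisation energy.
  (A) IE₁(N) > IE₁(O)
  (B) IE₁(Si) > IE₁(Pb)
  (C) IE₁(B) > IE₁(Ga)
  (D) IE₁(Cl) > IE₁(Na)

The general trend: first ionisation energy increases across a period and decreases down a group.
(A) N (period 2, group 15) vs O (period 2, group 16): the stated order contradicts the simple trend.
(B) Si (period 3, group 14) vs Pb (period 6, group 14): the stated order agrees with the simple trend.
(C) B (period 2, group 13) vs Ga (period 4, group 13): the stated order agrees with the simple trend.
(D) Cl (period 3, group 17) vs Na (period 3, group 1): the stated order agrees with the simple trend.
The exception is (A): pairing an electron in O's 2p⁴ costs repulsion energy, so O ionizes more easily than half-filled N (2p³).

(A)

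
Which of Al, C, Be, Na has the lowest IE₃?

IE_3 is the cost of taking one more electron from the +2 cation: Al²⁺ still has 1 valence electron; C²⁺ still has 2 valence electrons; Be²⁺ is the bare [He] core; Na²⁺ is already 1 electron into the core.
Core electrons are held far more tightly than valence electrons, so Na and Be top the IE_3 order.
Valence configurations: Al²⁺ [Ne]3s¹, C²⁺ [He]2s².
The numbers (kJ/mol): Al 2745, C 4620, Be 14849, Na 6910.
Putting it together, IE_3: Al < C < Na < Be.

Al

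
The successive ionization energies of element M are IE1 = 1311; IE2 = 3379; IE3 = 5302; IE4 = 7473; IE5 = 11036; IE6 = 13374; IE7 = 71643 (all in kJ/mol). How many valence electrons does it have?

6

Look for the largest jump between consecutive ionization energies: IE7/IE6 ≈ 5.4, far larger than any earlier ratio.
That jump marks the point where a core electron is being removed. So the atom has 6 valence electrons.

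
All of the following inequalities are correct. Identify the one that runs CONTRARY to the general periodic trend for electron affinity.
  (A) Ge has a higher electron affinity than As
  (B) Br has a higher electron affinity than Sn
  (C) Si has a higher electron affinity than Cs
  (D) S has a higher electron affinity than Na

The general trend: electron affinity increases across a period and decreases down a group.
(A) Ge (period 4, group 14) vs As (period 4, group 15): the stated order contradicts the simple trend.
(B) Br (period 4, group 17) vs Sn (period 5, group 14): the stated order agrees with the simple trend.
(C) Si (period 3, group 14) vs Cs (period 6, group 1): the stated order agrees with the simple trend.
(D) S (period 3, group 16) vs Na (period 3, group 1): the stated order agrees with the simple trend.
The exception is (A): adding an electron to As's half-filled 4p³ is unfavourable, so Ge (4p²) has the more exothermic EA.

(A)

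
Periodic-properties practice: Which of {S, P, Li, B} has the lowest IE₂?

Consider each +1 ion: S⁺ still has 5 valence electrons; P⁺ still has 4 valence electrons; Li⁺ is the bare [He] core; B⁺ still has 2 valence electrons.
Pulling an electron out of a noble-gas core costs far more than removing a remaining valence electron, so Li sits at the high end of IE_2.
Valence configurations: S⁺ [Ne]3s²3p³, P⁺ [Ne]3s²3p², B⁺ [He]2s².
Tabulated IE_2 (kJ/mol): S 2252, P 1907, Li 7298, B 2427.
So the second ionization energies run P < S < B < Li.

P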